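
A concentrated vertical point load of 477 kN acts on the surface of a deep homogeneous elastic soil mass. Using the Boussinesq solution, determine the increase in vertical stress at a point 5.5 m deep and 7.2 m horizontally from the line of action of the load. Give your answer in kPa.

Boussinesq vertical stress below a point load on an elastic half-space:
Δσ_z = 3P/(2πz²) · [1 + (r/z)²]^(−5/2)
r/z = 7.2/5.5 = 1.3091; [1+(r/z)²]^(−5/2) = 0.08243.
Δσ_z = 3×477/(2π×5.5²) × 0.08243 = 7.5289 × 0.08243 = 0.6206 kPa

Δσ_z ≈ 0.621 kPa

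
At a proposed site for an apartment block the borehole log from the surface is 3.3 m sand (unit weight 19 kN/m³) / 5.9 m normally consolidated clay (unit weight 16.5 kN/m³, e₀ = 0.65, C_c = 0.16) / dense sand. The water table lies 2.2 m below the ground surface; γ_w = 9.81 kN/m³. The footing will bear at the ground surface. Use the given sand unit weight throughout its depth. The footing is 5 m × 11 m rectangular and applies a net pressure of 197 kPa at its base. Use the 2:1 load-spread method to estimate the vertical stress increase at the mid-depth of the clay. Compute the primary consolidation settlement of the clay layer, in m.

S_c ≈ 0.143 m

Mid-depth of clay below the ground surface: z = 3.3 + 5.9/2 = 6.25 m.
Total vertical stress at mid-clay: σ_v = 19×3.3 + 16.5×2.95 = 111.38 kPa.
Pore pressure: u = 9.81×(6.25 − 2.2) = 39.73 kPa.
Initial effective stress: σ'_0 = σ_v − u = 111.38 − 39.73 = 71.65 kPa.
Stress increase at mid-clay by the 2:1 spreading method:
Δσ = qBL/((B+z)(L+z)) = 197×5×11/((5+6.25)(11+6.25)) = 55.833 kPa
Final effective stress: σ'_f = σ'_0 + Δσ = 71.65 + 55.833 = 127.48 kPa.
Normally consolidated clay, so the full stress increment lies on the virgin compression line:
S_c = C_c·H/(1+e₀)·log₁₀(σ'_f/σ'_0) = 0.16×5.9/(1+0.65)×log₁₀(127.48/71.65)
    = 0.57212 × 0.25023 = 0.1432 m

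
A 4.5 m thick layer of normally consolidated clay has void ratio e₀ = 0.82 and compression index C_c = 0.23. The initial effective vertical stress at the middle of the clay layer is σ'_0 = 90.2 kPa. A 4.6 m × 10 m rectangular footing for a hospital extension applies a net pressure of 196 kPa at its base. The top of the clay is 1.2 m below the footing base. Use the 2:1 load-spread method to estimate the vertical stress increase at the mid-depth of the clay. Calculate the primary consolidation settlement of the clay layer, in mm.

S_c ≈ 162 mm

Mid-depth of clay below the footing base: z = 1.2 + 4.5/2 = 3.45 m.
Stress increase at mid-clay by the 2:1 spreading method:
Δσ = qBL/((B+z)(L+z)) = 196×4.6×10/((4.6+3.45)(10+3.45)) = 83.271 kPa
Final effective stress: σ'_f = σ'_0 + Δσ = 90.2 + 83.271 = 173.47 kPa.
Normally consolidated clay, so the full stress increment lies on the virgin compression line:
S_c = C_c·H/(1+e₀)·log₁₀(σ'_f/σ'_0) = 0.23×4.5/(1+0.82)×log₁₀(173.47/90.2)
    = 0.56868 × 0.28402 = 0.1615 m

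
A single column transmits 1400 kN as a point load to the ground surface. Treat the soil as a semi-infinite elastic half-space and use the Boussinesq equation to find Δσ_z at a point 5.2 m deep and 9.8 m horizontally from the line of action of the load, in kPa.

Boussinesq vertical stress below a point load on an elastic half-space:
Δσ_z = 3P/(2πz²) · [1 + (r/z)²]^(−5/2)
r/z = 9.8/5.2 = 1.8846; [1+(r/z)²]^(−5/2) = 0.022623.
Δσ_z = 3×1400/(2π×5.2²) × 0.022623 = 24.721 × 0.022623 = 0.5593 kPa

Δσ_z ≈ 0.559 kPa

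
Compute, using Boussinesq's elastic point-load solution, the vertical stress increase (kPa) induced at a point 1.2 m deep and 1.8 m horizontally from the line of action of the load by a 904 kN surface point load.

Boussinesq vertical stress below a point load on an elastic half-space:
Δσ_z = 3P/(2πz²) · [1 + (r/z)²]^(−5/2)
r/z = 1.8/1.2 = 1.5; [1+(r/z)²]^(−5/2) = 0.052516.
Δσ_z = 3×904/(2π×1.2²) × 0.052516 = 299.74 × 0.052516 = 15.74 kPa

Δσ_z ≈ 15.7 kPa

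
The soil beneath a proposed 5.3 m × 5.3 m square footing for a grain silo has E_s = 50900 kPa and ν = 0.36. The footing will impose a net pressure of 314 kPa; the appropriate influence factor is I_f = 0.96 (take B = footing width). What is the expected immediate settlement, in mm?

S_e ≈ 27.3 mm

Immediate (elastic) settlement: S_e = q·B·(1−ν²)/E_s · I_f.
S_e = 314 × 5.3 × (1 − 0.36²) / 50900 × 0.96
    = 314 × 5.3 × 0.8704 / 50900 × 0.96
    = 0.02732 m = 27.32 mm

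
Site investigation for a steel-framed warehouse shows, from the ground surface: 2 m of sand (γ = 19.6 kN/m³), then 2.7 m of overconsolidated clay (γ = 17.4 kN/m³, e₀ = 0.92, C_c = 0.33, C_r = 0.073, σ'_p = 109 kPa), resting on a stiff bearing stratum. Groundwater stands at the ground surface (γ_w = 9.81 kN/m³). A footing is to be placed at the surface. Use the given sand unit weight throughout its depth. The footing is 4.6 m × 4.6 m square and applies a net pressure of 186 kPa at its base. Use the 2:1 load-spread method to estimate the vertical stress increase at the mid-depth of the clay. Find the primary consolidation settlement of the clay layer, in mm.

S_c ≈ 50.3 mm

Mid-depth of clay below the ground surface: z = 2 + 2.7/2 = 3.35 m.
Total vertical stress at mid-clay: σ_v = 19.6×2 + 17.4×1.35 = 62.69 kPa.
Pore pressure: u = 9.81×(3.35 − 0) = 32.864 kPa.
Initial effective stress: σ'_0 = σ_v − u = 62.69 − 32.864 = 29.826 kPa.
Stress increase at mid-clay by the 2:1 spreading method:
Δσ = qBL/((B+z)(L+z)) = 186×4.6×4.6/((4.6+3.35)(4.6+3.35)) = 62.272 kPa
Final effective stress: σ'_f = 29.826 + 62.272 = 92.098 kPa.
σ'_f = 92.098 ≤ σ'_p = 109 kPa, so the clay remains overconsolidated and only the recompression index applies:
S_c = C_r·H/(1+e₀)·log₁₀(σ'_f/σ'_0) = 0.073×2.7/1.92×log₁₀(92.098/29.826)
    = 0.10266 × 0.48966 = 0.05027 m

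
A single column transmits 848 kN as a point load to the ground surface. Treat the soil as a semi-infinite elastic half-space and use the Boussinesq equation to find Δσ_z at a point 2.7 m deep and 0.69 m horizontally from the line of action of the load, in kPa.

Δσ_z ≈ 47.4 kPa

Boussinesq vertical stress below a point load on an elastic half-space:
Δσ_z = 3P/(2πz²) · [1 + (r/z)²]^(−5/2)
r/z = 0.69/2.7 = 0.25556; [1+(r/z)²]^(−5/2) = 0.85371.
Δσ_z = 3×848/(2π×2.7²) × 0.85371 = 55.54 × 0.85371 = 47.42 kPa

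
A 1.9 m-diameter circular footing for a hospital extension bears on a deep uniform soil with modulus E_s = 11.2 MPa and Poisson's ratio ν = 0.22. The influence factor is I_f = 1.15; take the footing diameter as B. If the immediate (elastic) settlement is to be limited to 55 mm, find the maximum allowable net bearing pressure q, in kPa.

E_s = 11.2 MPa = 11200 kPa.
S_e = q·B·(1−ν²)/E_s · I_f  ⇒  q = S_e·E_s / (B·(1−ν²)·I_f).
q = 0.055 × 11200 / (1.9 × 0.9516 × 1.15) = 296.3 kPa

q ≈ 296 kPa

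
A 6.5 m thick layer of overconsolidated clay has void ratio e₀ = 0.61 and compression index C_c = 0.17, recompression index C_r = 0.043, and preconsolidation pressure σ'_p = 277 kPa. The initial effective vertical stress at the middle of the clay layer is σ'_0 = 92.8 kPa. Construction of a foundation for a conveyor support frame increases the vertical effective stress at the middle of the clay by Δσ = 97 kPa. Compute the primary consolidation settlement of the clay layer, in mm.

Final effective stress: σ'_f = 92.8 + 97 = 189.8 kPa.
σ'_f = 189.8 ≤ σ'_p = 277 kPa, so the clay remains overconsolidated and only the recompression index applies:
S_c = C_r·H/(1+e₀)·log₁₀(σ'_f/σ'_0) = 0.043×6.5/1.61×log₁₀(189.8/92.8)
    = 0.1736 × 0.31075 = 0.05395 m

S_c ≈ 53.9 mm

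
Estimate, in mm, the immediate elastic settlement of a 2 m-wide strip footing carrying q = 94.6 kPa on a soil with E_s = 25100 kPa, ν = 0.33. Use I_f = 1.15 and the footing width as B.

S_e ≈ 7.72 mm

Immediate (elastic) settlement: S_e = q·B·(1−ν²)/E_s · I_f.
S_e = 94.6 × 2 × (1 − 0.33²) / 25100 × 1.15
    = 94.6 × 2 × 0.8911 / 25100 × 1.15
    = 0.007725 m = 7.725 mm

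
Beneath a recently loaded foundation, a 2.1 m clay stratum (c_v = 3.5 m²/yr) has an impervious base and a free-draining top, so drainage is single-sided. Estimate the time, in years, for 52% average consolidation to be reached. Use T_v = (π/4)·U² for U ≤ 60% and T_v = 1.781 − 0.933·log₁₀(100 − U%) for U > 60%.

t ≈ 0.268 years

Drainage path length: H_d = H = 2.1 m (single drainage).
U ≤ 60%: T_v = (π/4)·U² = (π/4)×0.52² = 0.21237.
t = T_v·H_d²/c_v = 0.21237×2.1²/3.5 = 0.2676 years.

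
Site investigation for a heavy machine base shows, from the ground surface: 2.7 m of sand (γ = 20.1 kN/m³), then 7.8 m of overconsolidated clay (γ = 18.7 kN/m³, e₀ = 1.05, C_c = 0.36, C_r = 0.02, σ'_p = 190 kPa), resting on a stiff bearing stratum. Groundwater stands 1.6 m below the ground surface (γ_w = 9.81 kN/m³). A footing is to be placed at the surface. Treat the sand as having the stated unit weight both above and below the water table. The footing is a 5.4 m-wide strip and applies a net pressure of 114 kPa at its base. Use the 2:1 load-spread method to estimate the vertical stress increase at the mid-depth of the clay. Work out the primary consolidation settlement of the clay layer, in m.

S_c ≈ 0.0167 m

Mid-depth of clay below the ground surface: z = 2.7 + 7.8/2 = 6.6 m.
Total vertical stress at mid-clay: σ_v = 20.1×2.7 + 18.7×3.9 = 127.2 kPa.
Pore pressure: u = 9.81×(6.6 − 1.6) = 49.05 kPa.
Initial effective stress: σ'_0 = σ_v − u = 127.2 − 49.05 = 78.15 kPa.
Stress increase at mid-clay by the 2:1 spreading method:
Δσ = qB/(B+z) = 114×5.4/(5.4+6.6) = 51.3 kPa
Final effective stress: σ'_f = 78.15 + 51.3 = 129.45 kPa.
σ'_f = 129.45 ≤ σ'_p = 190 kPa, so the clay remains overconsolidated and only the recompression index applies:
S_c = C_r·H/(1+e₀)·log₁₀(σ'_f/σ'_0) = 0.02×7.8/2.05×log₁₀(129.45/78.15)
    = 0.076098 × 0.21917 = 0.01668 m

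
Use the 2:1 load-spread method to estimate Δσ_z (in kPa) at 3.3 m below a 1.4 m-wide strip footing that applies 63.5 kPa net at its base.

Δσ_z ≈ 18.9 kPa

By the 2:1 method the load spreads at 1 horizontal : 2 vertical, so at depth z the loaded area has grown by z in each plan dimension:
Δσ = qB/(B+z) = 63.5×1.4/(1.4+3.3) = 18.915 kPa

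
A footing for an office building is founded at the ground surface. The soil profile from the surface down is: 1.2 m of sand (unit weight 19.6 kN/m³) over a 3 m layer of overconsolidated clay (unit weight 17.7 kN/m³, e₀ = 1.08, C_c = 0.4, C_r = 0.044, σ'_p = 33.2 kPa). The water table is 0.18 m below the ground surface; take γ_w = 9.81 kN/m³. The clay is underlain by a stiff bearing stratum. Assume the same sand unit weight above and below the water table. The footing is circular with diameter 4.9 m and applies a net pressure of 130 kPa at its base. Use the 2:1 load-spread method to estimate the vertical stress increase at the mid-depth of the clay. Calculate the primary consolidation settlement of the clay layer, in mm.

Mid-depth of clay below the ground surface: z = 1.2 + 3/2 = 2.7 m.
Total vertical stress at mid-clay: σ_v = 19.6×1.2 + 17.7×1.5 = 50.07 kPa.
Pore pressure: u = 9.81×(2.7 − 0.18) = 24.721 kPa.
Initial effective stress: σ'_0 = σ_v − u = 50.07 − 24.721 = 25.349 kPa.
Stress increase at mid-clay by the 2:1 spreading method:
Δσ ≈ qD²/(D+z)² = 130×4.9²/(4.9+2.7)² = 54.039 kPa
Final effective stress: σ'_f = 25.349 + 54.039 = 79.388 kPa.
σ'_f = 79.388 > σ'_p = 33.2 kPa, so the stress path crosses the preconsolidation pressure — recompression up to σ'_p, then virgin compression beyond:
S_c = H/(1+e₀)·[C_r·log₁₀(σ'_p/σ'_0) + C_c·log₁₀(σ'_f/σ'_p)]
    = 3/2.08 × [0.044×log₁₀(33.2/25.349) + 0.4×log₁₀(79.388/33.2)]
    = 1.4423 × [0.0051558 + 0.15145] = 0.2259 m

S_c ≈ 226 mm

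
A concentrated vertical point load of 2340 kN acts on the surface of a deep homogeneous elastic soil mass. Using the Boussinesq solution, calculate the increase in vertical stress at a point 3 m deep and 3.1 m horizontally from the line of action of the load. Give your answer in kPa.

Boussinesq vertical stress below a point load on an elastic half-space:
Δσ_z = 3P/(2πz²) · [1 + (r/z)²]^(−5/2)
r/z = 3.1/3 = 1.0333; [1+(r/z)²]^(−5/2) = 0.16264.
Δσ_z = 3×2340/(2π×3²) × 0.16264 = 124.14 × 0.16264 = 20.19 kPa

Δσ_z ≈ 20.2 kPa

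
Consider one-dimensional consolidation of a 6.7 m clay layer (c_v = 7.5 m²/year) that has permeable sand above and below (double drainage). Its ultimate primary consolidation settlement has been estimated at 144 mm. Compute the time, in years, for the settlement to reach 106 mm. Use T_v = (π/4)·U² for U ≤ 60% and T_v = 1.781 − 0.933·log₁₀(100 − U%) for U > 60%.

t ≈ 0.681 years

Drainage path length: H_d = H/2 = 3.35 m (double drainage).
U = S(t)/S_ult = 106/144 = 0.7361.
U > 60%: T_v = 1.781 − 0.933·log₁₀(100 − 73.611) = 0.45481.
t = T_v·H_d²/c_v = 0.45481×3.35²/7.5 = 0.6805 years.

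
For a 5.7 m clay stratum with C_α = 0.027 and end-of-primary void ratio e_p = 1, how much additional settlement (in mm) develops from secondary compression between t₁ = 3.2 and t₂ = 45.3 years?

Secondary compression: S_s = C_α·H/(1+e_p)·log₁₀(t₂/t₁)
S_s = 0.027×5.7/(1+1)×log₁₀(45.3/3.2)
    = 0.07695 × 1.151 = 0.08857 m

S_s ≈ 88.6 mm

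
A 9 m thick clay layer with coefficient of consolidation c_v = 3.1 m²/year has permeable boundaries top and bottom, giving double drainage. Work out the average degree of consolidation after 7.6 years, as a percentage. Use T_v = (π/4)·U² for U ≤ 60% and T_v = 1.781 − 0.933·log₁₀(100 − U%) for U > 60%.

U ≈ 95.4 %

Drainage path length: H_d = H/2 = 4.5 m (double drainage).
T_v = c_v·t/H_d² = 3.1×7.6/4.5² = 1.1635.
T_v = 1.1635 corresponds to the U > 60% branch:
U = 1 − 10^((1.781 − T_v)/0.933)/100 = 0.9541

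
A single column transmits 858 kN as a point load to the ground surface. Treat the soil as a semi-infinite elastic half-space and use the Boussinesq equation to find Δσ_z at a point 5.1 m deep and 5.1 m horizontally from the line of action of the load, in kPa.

Δσ_z ≈ 2.78 kPa

Boussinesq vertical stress below a point load on an elastic half-space:
Δσ_z = 3P/(2πz²) · [1 + (r/z)²]^(−5/2)
r/z = 5.1/5.1 = 1; [1+(r/z)²]^(−5/2) = 0.17678.
Δσ_z = 3×858/(2π×5.1²) × 0.17678 = 15.75 × 0.17678 = 2.784 kPa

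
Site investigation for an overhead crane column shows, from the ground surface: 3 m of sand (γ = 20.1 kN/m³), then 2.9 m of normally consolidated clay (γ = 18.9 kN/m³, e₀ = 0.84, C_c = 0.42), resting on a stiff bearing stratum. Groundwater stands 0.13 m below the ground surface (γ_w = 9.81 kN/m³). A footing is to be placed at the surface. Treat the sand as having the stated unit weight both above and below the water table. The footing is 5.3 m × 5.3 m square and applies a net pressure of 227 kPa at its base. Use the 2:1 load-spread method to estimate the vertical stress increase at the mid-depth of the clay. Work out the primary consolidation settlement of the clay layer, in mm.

S_c ≈ 261 mm

Mid-depth of clay below the ground surface: z = 3 + 2.9/2 = 4.45 m.
Total vertical stress at mid-clay: σ_v = 20.1×3 + 18.9×1.45 = 87.705 kPa.
Pore pressure: u = 9.81×(4.45 − 0.13) = 42.379 kPa.
Initial effective stress: σ'_0 = σ_v − u = 87.705 − 42.379 = 45.326 kPa.
Stress increase at mid-clay by the 2:1 spreading method:
Δσ = qBL/((B+z)(L+z)) = 227×5.3×5.3/((5.3+4.45)(5.3+4.45)) = 67.076 kPa
Final effective stress: σ'_f = σ'_0 + Δσ = 45.326 + 67.076 = 112.4 kPa.
Normally consolidated clay, so the full stress increment lies on the virgin compression line:
S_c = C_c·H/(1+e₀)·log₁₀(σ'_f/σ'_0) = 0.42×2.9/(1+0.84)×log₁₀(112.4/45.326)
    = 0.66196 × 0.39442 = 0.2611 m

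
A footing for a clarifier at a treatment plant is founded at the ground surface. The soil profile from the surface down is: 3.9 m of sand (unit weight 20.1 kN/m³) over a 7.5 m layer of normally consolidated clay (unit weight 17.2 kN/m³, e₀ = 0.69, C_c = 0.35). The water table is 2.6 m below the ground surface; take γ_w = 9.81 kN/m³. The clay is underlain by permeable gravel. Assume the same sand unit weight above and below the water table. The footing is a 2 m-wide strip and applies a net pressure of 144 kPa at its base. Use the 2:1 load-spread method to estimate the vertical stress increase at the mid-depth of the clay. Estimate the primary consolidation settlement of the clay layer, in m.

Mid-depth of clay below the ground surface: z = 3.9 + 7.5/2 = 7.65 m.
Total vertical stress at mid-clay: σ_v = 20.1×3.9 + 17.2×3.75 = 142.89 kPa.
Pore pressure: u = 9.81×(7.65 − 2.6) = 49.541 kPa.
Initial effective stress: σ'_0 = σ_v − u = 142.89 − 49.541 = 93.349 kPa.
Stress increase at mid-clay by the 2:1 spreading method:
Δσ = qB/(B+z) = 144×2/(2+7.65) = 29.845 kPa
Final effective stress: σ'_f = σ'_0 + Δσ = 93.349 + 29.845 = 123.19 kPa.
Normally consolidated clay, so the full stress increment lies on the virgin compression line:
S_c = C_c·H/(1+e₀)·log₁₀(σ'_f/σ'_0) = 0.35×7.5/(1+0.69)×log₁₀(123.19/93.349)
    = 1.5533 × 0.12047 = 0.1871 m

S_c ≈ 0.187 m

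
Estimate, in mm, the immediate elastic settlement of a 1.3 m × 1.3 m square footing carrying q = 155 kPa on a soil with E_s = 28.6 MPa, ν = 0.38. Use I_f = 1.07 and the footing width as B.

S_e ≈ 6.45 mm

Immediate (elastic) settlement: S_e = q·B·(1−ν²)/E_s · I_f.
E_s = 28.6 MPa = 28600 kPa.
S_e = 155 × 1.3 × (1 − 0.38²) / 28600 × 1.07
    = 155 × 1.3 × 0.8556 / 28600 × 1.07
    = 0.00645 m = 6.45 mm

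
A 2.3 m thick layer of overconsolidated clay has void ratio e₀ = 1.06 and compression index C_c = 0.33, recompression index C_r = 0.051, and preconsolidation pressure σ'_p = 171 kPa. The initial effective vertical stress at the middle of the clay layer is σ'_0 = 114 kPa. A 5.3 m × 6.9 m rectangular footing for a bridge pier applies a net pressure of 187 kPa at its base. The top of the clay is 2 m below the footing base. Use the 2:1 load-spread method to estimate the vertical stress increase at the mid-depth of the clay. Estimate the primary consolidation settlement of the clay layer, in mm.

S_c ≈ 30.7 mm

Mid-depth of clay below the footing base: z = 2 + 2.3/2 = 3.15 m.
Stress increase at mid-clay by the 2:1 spreading method:
Δσ = qBL/((B+z)(L+z)) = 187×5.3×6.9/((5.3+3.15)(6.9+3.15)) = 80.527 kPa
Final effective stress: σ'_f = 114 + 80.527 = 194.53 kPa.
σ'_f = 194.53 > σ'_p = 171 kPa, so the stress path crosses the preconsolidation pressure — recompression up to σ'_p, then virgin compression beyond:
S_c = H/(1+e₀)·[C_r·log₁₀(σ'_p/σ'_0) + C_c·log₁₀(σ'_f/σ'_p)]
    = 2.3/2.06 × [0.051×log₁₀(171/114) + 0.33×log₁₀(194.53/171)]
    = 1.1165 × [0.0089807 + 0.018477] = 0.03066 m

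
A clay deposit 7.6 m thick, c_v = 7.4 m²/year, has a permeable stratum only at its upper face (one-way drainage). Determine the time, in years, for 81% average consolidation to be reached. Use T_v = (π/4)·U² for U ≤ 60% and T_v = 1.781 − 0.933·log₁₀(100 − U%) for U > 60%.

t ≈ 4.59 years

Drainage path length: H_d = H = 7.6 m (single drainage).
U > 60%: T_v = 1.781 − 0.933·log₁₀(100 − 81) = 0.58792.
t = T_v·H_d²/c_v = 0.58792×7.6²/7.4 = 4.589 years.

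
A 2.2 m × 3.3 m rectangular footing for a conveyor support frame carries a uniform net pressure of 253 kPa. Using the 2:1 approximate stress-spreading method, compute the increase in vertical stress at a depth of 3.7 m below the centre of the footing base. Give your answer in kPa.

By the 2:1 method the load spreads at 1 horizontal : 2 vertical, so at depth z the loaded area has grown by z in each plan dimension:
Δσ = qBL/((B+z)(L+z)) = 253×2.2×3.3/((2.2+3.7)(3.3+3.7)) = 44.474 kPa

Δσ_z ≈ 44.5 kPa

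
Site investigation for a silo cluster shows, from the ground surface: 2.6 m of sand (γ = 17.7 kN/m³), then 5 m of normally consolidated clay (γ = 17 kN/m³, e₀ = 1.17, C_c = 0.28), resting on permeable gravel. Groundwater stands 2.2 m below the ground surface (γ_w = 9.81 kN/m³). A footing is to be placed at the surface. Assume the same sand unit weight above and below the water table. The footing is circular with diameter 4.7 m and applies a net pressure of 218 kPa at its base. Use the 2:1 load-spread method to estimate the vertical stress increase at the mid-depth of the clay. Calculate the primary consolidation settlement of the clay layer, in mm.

Mid-depth of clay below the ground surface: z = 2.6 + 5/2 = 5.1 m.
Total vertical stress at mid-clay: σ_v = 17.7×2.6 + 17×2.5 = 88.52 kPa.
Pore pressure: u = 9.81×(5.1 − 2.2) = 28.449 kPa.
Initial effective stress: σ'_0 = σ_v − u = 88.52 − 28.449 = 60.071 kPa.
Stress increase at mid-clay by the 2:1 spreading method:
Δσ ≈ qD²/(D+z)² = 218×4.7²/(4.7+5.1)² = 50.142 kPa
Final effective stress: σ'_f = σ'_0 + Δσ = 60.071 + 50.142 = 110.21 kPa.
Normally consolidated clay, so the full stress increment lies on the virgin compression line:
S_c = C_c·H/(1+e₀)·log₁₀(σ'_f/σ'_0) = 0.28×5/(1+1.17)×log₁₀(110.21/60.071)
    = 0.64516 × 0.26356 = 0.17 m

S_c ≈ 170 mm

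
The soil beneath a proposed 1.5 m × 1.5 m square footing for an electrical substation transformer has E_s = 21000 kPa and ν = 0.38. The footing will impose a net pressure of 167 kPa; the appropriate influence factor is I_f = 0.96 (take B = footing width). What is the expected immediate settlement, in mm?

S_e ≈ 9.8 mm

Immediate (elastic) settlement: S_e = q·B·(1−ν²)/E_s · I_f.
S_e = 167 × 1.5 × (1 − 0.38²) / 21000 × 0.96
    = 167 × 1.5 × 0.8556 / 21000 × 0.96
    = 0.009798 m = 9.798 mm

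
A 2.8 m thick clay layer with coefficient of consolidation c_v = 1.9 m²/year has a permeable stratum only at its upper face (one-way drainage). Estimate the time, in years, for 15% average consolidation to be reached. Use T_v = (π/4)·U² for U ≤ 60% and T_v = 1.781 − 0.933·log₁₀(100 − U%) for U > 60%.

t ≈ 0.0729 years

Drainage path length: H_d = H = 2.8 m (single drainage).
U ≤ 60%: T_v = (π/4)·U² = (π/4)×0.15² = 0.017671.
t = T_v·H_d²/c_v = 0.017671×2.8²/1.9 = 0.07292 years.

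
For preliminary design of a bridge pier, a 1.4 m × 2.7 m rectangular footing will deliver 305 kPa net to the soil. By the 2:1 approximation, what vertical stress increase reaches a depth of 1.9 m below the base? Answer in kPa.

By the 2:1 method the load spreads at 1 horizontal : 2 vertical, so at depth z the loaded area has grown by z in each plan dimension:
Δσ = qBL/((B+z)(L+z)) = 305×1.4×2.7/((1.4+1.9)(2.7+1.9)) = 75.949 kPa

Δσ_z ≈ 75.9 kPa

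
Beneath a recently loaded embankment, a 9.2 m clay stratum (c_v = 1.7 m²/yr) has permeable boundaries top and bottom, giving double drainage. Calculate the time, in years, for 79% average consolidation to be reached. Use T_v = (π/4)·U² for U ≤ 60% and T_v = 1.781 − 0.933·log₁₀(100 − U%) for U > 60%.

t ≈ 6.81 years

Drainage path length: H_d = H/2 = 4.6 m (double drainage).
U > 60%: T_v = 1.781 − 0.933·log₁₀(100 − 79) = 0.54737.
t = T_v·H_d²/c_v = 0.54737×4.6²/1.7 = 6.813 years.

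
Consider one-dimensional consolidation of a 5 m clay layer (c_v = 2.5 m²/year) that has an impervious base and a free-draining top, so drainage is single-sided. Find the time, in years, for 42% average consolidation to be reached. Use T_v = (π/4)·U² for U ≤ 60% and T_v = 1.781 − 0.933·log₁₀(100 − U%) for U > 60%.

Drainage path length: H_d = H = 5 m (single drainage).
U ≤ 60%: T_v = (π/4)·U² = (π/4)×0.42² = 0.13854.
t = T_v·H_d²/c_v = 0.13854×5²/2.5 = 1.385 years.

t ≈ 1.39 years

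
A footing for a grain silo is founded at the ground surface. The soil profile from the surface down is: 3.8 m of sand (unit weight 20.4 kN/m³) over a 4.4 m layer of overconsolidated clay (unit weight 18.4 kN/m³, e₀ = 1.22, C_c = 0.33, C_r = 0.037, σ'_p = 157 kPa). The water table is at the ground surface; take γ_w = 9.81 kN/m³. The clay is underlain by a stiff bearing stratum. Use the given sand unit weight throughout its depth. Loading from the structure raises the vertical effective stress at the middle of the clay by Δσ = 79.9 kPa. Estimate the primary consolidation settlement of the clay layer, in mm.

S_c ≈ 27.2 mm

Mid-depth of clay below the ground surface: z = 3.8 + 4.4/2 = 6 m.
Total vertical stress at mid-clay: σ_v = 20.4×3.8 + 18.4×2.2 = 118 kPa.
Pore pressure: u = 9.81×(6 − 0) = 58.86 kPa.
Initial effective stress: σ'_0 = σ_v − u = 118 − 58.86 = 59.14 kPa.
Final effective stress: σ'_f = 59.14 + 79.9 = 139.04 kPa.
σ'_f = 139.04 ≤ σ'_p = 157 kPa, so the clay remains overconsolidated and only the recompression index applies:
S_c = C_r·H/(1+e₀)·log₁₀(σ'_f/σ'_0) = 0.037×4.4/2.22×log₁₀(139.04/59.14)
    = 0.073334 × 0.37126 = 0.02723 m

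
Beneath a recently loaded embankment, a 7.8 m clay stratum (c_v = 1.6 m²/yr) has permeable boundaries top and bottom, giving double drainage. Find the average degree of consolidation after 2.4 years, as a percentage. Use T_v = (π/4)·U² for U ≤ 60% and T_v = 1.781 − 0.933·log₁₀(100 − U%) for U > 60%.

U ≈ 56.7 %

Drainage path length: H_d = H/2 = 3.9 m (double drainage).
T_v = c_v·t/H_d² = 1.6×2.4/3.9² = 0.25247.
T_v = 0.25247 corresponds to the U ≤ 60% branch:
U = √(4T_v/π) = 0.567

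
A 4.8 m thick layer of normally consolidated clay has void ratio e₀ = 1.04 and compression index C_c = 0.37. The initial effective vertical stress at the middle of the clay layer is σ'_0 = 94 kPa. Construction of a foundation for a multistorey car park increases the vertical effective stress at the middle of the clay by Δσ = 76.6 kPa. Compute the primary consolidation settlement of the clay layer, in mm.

S_c ≈ 225 mm

Final effective stress: σ'_f = σ'_0 + Δσ = 94 + 76.6 = 170.6 kPa.
Normally consolidated clay, so the full stress increment lies on the virgin compression line:
S_c = C_c·H/(1+e₀)·log₁₀(σ'_f/σ'_0) = 0.37×4.8/(1+1.04)×log₁₀(170.6/94)
    = 0.87059 × 0.25885 = 0.2254 m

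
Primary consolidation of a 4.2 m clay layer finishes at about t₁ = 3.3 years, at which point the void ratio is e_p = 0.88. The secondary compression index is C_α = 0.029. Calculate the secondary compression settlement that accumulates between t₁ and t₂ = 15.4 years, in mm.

S_s ≈ 43.3 mm

Secondary compression: S_s = C_α·H/(1+e_p)·log₁₀(t₂/t₁)
S_s = 0.029×4.2/(1+0.88)×log₁₀(15.4/3.3)
    = 0.06479 × 0.669 = 0.04334 m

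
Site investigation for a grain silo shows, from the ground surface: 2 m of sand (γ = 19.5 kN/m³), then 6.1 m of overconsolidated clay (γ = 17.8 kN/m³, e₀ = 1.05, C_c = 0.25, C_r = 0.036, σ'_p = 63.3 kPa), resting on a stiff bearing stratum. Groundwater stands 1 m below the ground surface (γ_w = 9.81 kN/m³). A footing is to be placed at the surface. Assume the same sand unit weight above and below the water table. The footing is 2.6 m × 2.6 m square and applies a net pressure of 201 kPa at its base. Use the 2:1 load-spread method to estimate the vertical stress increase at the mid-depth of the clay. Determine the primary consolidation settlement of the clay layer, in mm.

Mid-depth of clay below the ground surface: z = 2 + 6.1/2 = 5.05 m.
Total vertical stress at mid-clay: σ_v = 19.5×2 + 17.8×3.05 = 93.29 kPa.
Pore pressure: u = 9.81×(5.05 − 1) = 39.73 kPa.
Initial effective stress: σ'_0 = σ_v − u = 93.29 − 39.73 = 53.56 kPa.
Stress increase at mid-clay by the 2:1 spreading method:
Δσ = qBL/((B+z)(L+z)) = 201×2.6×2.6/((2.6+5.05)(2.6+5.05)) = 23.218 kPa
Final effective stress: σ'_f = 53.56 + 23.218 = 76.778 kPa.
σ'_f = 76.778 > σ'_p = 63.3 kPa, so the stress path crosses the preconsolidation pressure — recompression up to σ'_p, then virgin compression beyond:
S_c = H/(1+e₀)·[C_r·log₁₀(σ'_p/σ'_0) + C_c·log₁₀(σ'_f/σ'_p)]
    = 6.1/2.05 × [0.036×log₁₀(63.3/53.56) + 0.25×log₁₀(76.778/63.3)]
    = 2.9756 × [0.0026123 + 0.020958] = 0.07014 m

S_c ≈ 70.1 mm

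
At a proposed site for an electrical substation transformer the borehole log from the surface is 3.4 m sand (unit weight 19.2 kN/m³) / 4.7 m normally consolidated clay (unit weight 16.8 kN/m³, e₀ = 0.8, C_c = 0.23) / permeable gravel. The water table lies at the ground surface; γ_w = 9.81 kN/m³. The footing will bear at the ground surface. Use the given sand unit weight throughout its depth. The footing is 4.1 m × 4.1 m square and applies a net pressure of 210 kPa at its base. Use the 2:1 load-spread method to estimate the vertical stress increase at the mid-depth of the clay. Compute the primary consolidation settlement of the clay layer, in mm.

Mid-depth of clay below the ground surface: z = 3.4 + 4.7/2 = 5.75 m.
Total vertical stress at mid-clay: σ_v = 19.2×3.4 + 16.8×2.35 = 104.76 kPa.
Pore pressure: u = 9.81×(5.75 − 0) = 56.408 kPa.
Initial effective stress: σ'_0 = σ_v − u = 104.76 − 56.408 = 48.352 kPa.
Stress increase at mid-clay by the 2:1 spreading method:
Δσ = qBL/((B+z)(L+z)) = 210×4.1×4.1/((4.1+5.75)(4.1+5.75)) = 36.384 kPa
Final effective stress: σ'_f = σ'_0 + Δσ = 48.352 + 36.384 = 84.736 kPa.
Normally consolidated clay, so the full stress increment lies on the virgin compression line:
S_c = C_c·H/(1+e₀)·log₁₀(σ'_f/σ'_0) = 0.23×4.7/(1+0.8)×log₁₀(84.736/48.352)
    = 0.60056 × 0.24365 = 0.1463 m

S_c ≈ 146 mm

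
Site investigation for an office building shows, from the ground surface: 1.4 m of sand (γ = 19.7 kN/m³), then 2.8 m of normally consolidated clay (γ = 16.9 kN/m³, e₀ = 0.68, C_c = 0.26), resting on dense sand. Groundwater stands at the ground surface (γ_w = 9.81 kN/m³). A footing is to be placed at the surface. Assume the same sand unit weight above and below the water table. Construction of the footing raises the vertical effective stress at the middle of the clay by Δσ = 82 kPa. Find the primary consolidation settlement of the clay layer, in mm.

S_c ≈ 281 mm

Mid-depth of clay below the ground surface: z = 1.4 + 2.8/2 = 2.8 m.
Total vertical stress at mid-clay: σ_v = 19.7×1.4 + 16.9×1.4 = 51.24 kPa.
Pore pressure: u = 9.81×(2.8 − 0) = 27.468 kPa.
Initial effective stress: σ'_0 = σ_v − u = 51.24 − 27.468 = 23.772 kPa.
Final effective stress: σ'_f = σ'_0 + Δσ = 23.772 + 82 = 105.77 kPa.
Normally consolidated clay, so the full stress increment lies on the virgin compression line:
S_c = C_c·H/(1+e₀)·log₁₀(σ'_f/σ'_0) = 0.26×2.8/(1+0.68)×log₁₀(105.77/23.772)
    = 0.43333 × 0.6483 = 0.2809 m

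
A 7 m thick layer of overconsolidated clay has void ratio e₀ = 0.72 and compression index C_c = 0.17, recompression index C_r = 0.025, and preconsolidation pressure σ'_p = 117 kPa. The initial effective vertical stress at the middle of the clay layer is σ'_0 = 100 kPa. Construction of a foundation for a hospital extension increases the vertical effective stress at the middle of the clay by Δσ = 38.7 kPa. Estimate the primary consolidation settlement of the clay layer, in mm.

Final effective stress: σ'_f = 100 + 38.7 = 138.7 kPa.
σ'_f = 138.7 > σ'_p = 117 kPa, so the stress path crosses the preconsolidation pressure — recompression up to σ'_p, then virgin compression beyond:
S_c = H/(1+e₀)·[C_r·log₁₀(σ'_p/σ'_0) + C_c·log₁₀(σ'_f/σ'_p)]
    = 7/1.72 × [0.025×log₁₀(117/100) + 0.17×log₁₀(138.7/117)]
    = 4.0698 × [0.0017046 + 0.012561] = 0.05806 m

S_c ≈ 58.1 mm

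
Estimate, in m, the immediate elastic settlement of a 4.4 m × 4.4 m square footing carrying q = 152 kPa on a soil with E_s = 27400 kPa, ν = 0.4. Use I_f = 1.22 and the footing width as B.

Immediate (elastic) settlement: S_e = q·B·(1−ν²)/E_s · I_f.
S_e = 152 × 4.4 × (1 − 0.4²) / 27400 × 1.22
    = 152 × 4.4 × 0.84 / 27400 × 1.22
    = 0.02501 m

S_e ≈ 0.025 m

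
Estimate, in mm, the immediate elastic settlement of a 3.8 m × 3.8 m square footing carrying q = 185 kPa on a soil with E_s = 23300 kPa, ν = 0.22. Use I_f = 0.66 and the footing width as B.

S_e ≈ 18.9 mm

Immediate (elastic) settlement: S_e = q·B·(1−ν²)/E_s · I_f.
S_e = 185 × 3.8 × (1 − 0.22²) / 23300 × 0.66
    = 185 × 3.8 × 0.9516 / 23300 × 0.66
    = 0.01895 m = 18.95 mm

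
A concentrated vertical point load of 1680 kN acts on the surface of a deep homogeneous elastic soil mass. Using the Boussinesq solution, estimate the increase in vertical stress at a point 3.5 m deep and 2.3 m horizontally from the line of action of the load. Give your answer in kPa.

Δσ_z ≈ 26.7 kPa

Boussinesq vertical stress below a point load on an elastic half-space:
Δσ_z = 3P/(2πz²) · [1 + (r/z)²]^(−5/2)
r/z = 2.3/3.5 = 0.65714; [1+(r/z)²]^(−5/2) = 0.40763.
Δσ_z = 3×1680/(2π×3.5²) × 0.40763 = 65.481 × 0.40763 = 26.69 kPa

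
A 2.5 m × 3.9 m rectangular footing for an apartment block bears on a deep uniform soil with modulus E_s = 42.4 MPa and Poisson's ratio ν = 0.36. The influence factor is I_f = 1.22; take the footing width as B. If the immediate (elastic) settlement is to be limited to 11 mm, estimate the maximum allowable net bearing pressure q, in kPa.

E_s = 42.4 MPa = 42400 kPa.
S_e = q·B·(1−ν²)/E_s · I_f  ⇒  q = S_e·E_s / (B·(1−ν²)·I_f).
q = 0.011 × 42400 / (2.5 × 0.8704 × 1.22) = 175.7 kPa

q ≈ 176 kPa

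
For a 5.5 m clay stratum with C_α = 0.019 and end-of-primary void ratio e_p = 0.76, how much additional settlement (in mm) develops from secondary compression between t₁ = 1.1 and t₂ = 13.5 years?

S_s ≈ 64.7 mm

Secondary compression: S_s = C_α·H/(1+e_p)·log₁₀(t₂/t₁)
S_s = 0.019×5.5/(1+0.76)×log₁₀(13.5/1.1)
    = 0.05937 × 1.089 = 0.06466 m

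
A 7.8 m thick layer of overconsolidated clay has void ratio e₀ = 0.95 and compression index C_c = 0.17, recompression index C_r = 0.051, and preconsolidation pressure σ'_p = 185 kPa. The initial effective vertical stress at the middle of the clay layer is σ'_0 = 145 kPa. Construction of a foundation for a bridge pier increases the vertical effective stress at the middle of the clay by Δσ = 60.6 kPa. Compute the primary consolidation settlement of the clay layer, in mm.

Final effective stress: σ'_f = 145 + 60.6 = 205.6 kPa.
σ'_f = 205.6 > σ'_p = 185 kPa, so the stress path crosses the preconsolidation pressure — recompression up to σ'_p, then virgin compression beyond:
S_c = H/(1+e₀)·[C_r·log₁₀(σ'_p/σ'_0) + C_c·log₁₀(σ'_f/σ'_p)]
    = 7.8/1.95 × [0.051×log₁₀(185/145) + 0.17×log₁₀(205.6/185)]
    = 4 × [0.005396 + 0.0077947] = 0.05276 m

S_c ≈ 52.8 mm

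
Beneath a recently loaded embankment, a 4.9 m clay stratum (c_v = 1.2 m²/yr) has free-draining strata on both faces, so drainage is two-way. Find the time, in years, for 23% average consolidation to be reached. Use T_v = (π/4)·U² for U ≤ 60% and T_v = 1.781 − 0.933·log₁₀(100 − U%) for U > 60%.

t ≈ 0.208 years

Drainage path length: H_d = H/2 = 2.45 m (double drainage).
U ≤ 60%: T_v = (π/4)·U² = (π/4)×0.23² = 0.041548.
t = T_v·H_d²/c_v = 0.041548×2.45²/1.2 = 0.2078 years.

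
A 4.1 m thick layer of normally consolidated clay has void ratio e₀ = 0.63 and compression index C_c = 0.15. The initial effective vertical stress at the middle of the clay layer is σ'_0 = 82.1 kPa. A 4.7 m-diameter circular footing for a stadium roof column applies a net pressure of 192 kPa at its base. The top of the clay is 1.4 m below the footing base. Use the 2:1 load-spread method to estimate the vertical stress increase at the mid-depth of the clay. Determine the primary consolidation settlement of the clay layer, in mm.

Mid-depth of clay below the footing base: z = 1.4 + 4.1/2 = 3.45 m.
Stress increase at mid-clay by the 2:1 spreading method:
Δσ ≈ qD²/(D+z)² = 192×4.7²/(4.7+3.45)² = 63.853 kPa
Final effective stress: σ'_f = σ'_0 + Δσ = 82.1 + 63.853 = 145.95 kPa.
Normally consolidated clay, so the full stress increment lies on the virgin compression line:
S_c = C_c·H/(1+e₀)·log₁₀(σ'_f/σ'_0) = 0.15×4.1/(1+0.63)×log₁₀(145.95/82.1)
    = 0.3773 × 0.24986 = 0.09427 m

S_c ≈ 94.3 mm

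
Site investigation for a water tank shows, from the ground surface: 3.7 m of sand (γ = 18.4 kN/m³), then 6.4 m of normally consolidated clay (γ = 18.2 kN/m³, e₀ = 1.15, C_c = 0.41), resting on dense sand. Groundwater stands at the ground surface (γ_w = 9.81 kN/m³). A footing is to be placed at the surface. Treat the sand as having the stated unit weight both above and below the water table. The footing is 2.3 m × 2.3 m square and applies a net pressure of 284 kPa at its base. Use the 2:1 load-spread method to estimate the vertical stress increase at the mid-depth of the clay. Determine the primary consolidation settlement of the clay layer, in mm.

Mid-depth of clay below the ground surface: z = 3.7 + 6.4/2 = 6.9 m.
Total vertical stress at mid-clay: σ_v = 18.4×3.7 + 18.2×3.2 = 126.32 kPa.
Pore pressure: u = 9.81×(6.9 − 0) = 67.689 kPa.
Initial effective stress: σ'_0 = σ_v − u = 126.32 − 67.689 = 58.631 kPa.
Stress increase at mid-clay by the 2:1 spreading method:
Δσ = qBL/((B+z)(L+z)) = 284×2.3×2.3/((2.3+6.9)(2.3+6.9)) = 17.75 kPa
Final effective stress: σ'_f = σ'_0 + Δσ = 58.631 + 17.75 = 76.381 kPa.
Normally consolidated clay, so the full stress increment lies on the virgin compression line:
S_c = C_c·H/(1+e₀)·log₁₀(σ'_f/σ'_0) = 0.41×6.4/(1+1.15)×log₁₀(76.381/58.631)
    = 1.2205 × 0.11486 = 0.1402 m

S_c ≈ 140 mm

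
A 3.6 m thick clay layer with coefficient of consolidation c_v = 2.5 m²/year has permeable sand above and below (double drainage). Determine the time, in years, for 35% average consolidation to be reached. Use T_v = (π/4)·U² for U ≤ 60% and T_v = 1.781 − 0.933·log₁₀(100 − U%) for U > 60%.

t ≈ 0.125 years

Drainage path length: H_d = H/2 = 1.8 m (double drainage).
U ≤ 60%: T_v = (π/4)·U² = (π/4)×0.35² = 0.096211.
t = T_v·H_d²/c_v = 0.096211×1.8²/2.5 = 0.1247 years.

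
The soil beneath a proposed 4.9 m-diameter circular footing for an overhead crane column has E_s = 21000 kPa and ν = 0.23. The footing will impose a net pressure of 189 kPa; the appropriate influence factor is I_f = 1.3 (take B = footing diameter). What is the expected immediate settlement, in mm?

Immediate (elastic) settlement: S_e = q·B·(1−ν²)/E_s · I_f.
S_e = 189 × 4.9 × (1 − 0.23²) / 21000 × 1.3
    = 189 × 4.9 × 0.9471 / 21000 × 1.3
    = 0.0543 m = 54.3 mm

S_e ≈ 54.3 mm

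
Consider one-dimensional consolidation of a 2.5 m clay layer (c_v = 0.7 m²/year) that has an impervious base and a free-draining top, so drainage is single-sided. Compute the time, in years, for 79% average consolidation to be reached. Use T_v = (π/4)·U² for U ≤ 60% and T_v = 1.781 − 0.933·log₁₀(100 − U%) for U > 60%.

t ≈ 4.89 years

Drainage path length: H_d = H = 2.5 m (single drainage).
U > 60%: T_v = 1.781 − 0.933·log₁₀(100 − 79) = 0.54737.
t = T_v·H_d²/c_v = 0.54737×2.5²/0.7 = 4.887 years.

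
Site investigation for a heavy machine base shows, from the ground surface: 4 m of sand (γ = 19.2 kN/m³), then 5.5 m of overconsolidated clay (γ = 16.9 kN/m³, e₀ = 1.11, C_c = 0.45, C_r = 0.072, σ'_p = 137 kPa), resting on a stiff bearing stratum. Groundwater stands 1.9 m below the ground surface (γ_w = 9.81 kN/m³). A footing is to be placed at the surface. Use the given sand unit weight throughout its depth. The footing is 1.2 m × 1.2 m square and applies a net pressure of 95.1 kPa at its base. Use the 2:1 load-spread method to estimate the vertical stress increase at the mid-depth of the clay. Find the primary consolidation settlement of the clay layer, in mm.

S_c ≈ 2.3 mm

Mid-depth of clay below the ground surface: z = 4 + 5.5/2 = 6.75 m.
Total vertical stress at mid-clay: σ_v = 19.2×4 + 16.9×2.75 = 123.27 kPa.
Pore pressure: u = 9.81×(6.75 − 1.9) = 47.578 kPa.
Initial effective stress: σ'_0 = σ_v − u = 123.27 − 47.578 = 75.692 kPa.
Stress increase at mid-clay by the 2:1 spreading method:
Δσ = qBL/((B+z)(L+z)) = 95.1×1.2×1.2/((1.2+6.75)(1.2+6.75)) = 2.1667 kPa
Final effective stress: σ'_f = 75.692 + 2.1667 = 77.859 kPa.
σ'_f = 77.859 ≤ σ'_p = 137 kPa, so the clay remains overconsolidated and only the recompression index applies:
S_c = C_r·H/(1+e₀)·log₁₀(σ'_f/σ'_0) = 0.072×5.5/2.11×log₁₀(77.859/75.692)
    = 0.18768 × 0.012259 = 0.002301 m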